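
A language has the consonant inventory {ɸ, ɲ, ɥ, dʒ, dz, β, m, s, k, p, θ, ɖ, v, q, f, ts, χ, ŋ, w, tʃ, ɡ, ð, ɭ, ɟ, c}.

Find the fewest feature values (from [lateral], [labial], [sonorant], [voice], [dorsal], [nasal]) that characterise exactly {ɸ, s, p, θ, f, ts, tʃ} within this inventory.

/ɸ, s, p, θ, f, ts, tʃ/ are all [−voice], [−dorsal], and no other segment in the inventory matches both values. Dropping any one of them over-generates: [−dorsal] alone would also admit /dʒ, dz, β, m, …/; [−voice] alone would also admit /k, q, χ, c/. No other single listed feature picks out exactly this set either, so fewer than two features will not do.

[−voice, −dorsal]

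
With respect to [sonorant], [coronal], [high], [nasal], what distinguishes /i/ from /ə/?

/i/ (high front unrounded tense vowel) and /ə/ (mid central vowel (schwa)) agree on [+sonorant], [-coronal], [-nasal]. They differ on [high] (/i/ [+], /ə/ [-]).

[high]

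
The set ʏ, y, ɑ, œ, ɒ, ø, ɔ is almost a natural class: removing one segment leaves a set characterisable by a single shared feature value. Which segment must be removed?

/y, ɔ, ø, ʏ, œ, ɒ/ are all [+round], but /ɑ/ (low back unrounded vowel) is [-round]. No other single segment can be removed to leave a set sharing one feature value that the removed segment lacks, so /ɑ/ is the odd one out.

ɑ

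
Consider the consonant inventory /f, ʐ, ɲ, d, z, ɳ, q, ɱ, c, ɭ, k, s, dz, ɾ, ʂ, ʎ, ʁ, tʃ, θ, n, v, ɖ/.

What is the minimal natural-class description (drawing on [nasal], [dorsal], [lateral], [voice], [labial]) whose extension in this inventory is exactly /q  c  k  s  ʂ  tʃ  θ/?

[-voice, -labial]

The class [-voice], [-labial] has exactly /q, c, k, s, ʂ, tʃ, θ/ as its extension in this inventory. No smaller conjunction from the listed features achieves this: [-labial] alone would also admit /ʐ, ɲ, d, z, …/; [-voice] alone would also admit /f/; and checking the remaining single features turns up none with this extension.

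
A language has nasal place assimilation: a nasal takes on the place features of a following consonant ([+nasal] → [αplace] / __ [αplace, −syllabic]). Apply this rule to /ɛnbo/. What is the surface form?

[ɛmbo]

The only nasal preceding a consonant is /n/ before /b/. /b/ is [+labial], so /n/ → /m/, giving [ɛmbo].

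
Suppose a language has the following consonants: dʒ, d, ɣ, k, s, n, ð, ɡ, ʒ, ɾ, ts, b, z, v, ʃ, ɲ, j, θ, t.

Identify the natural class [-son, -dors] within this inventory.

Eliminate segments failing any feature: /ɣ, k, ɡ/ are [+dorsal]; /n, ɾ, ɲ, j/ are [+sonorant]. The remaining /dʒ, d, s, ð, ʒ, ts, b, z, v, ʃ, θ, t/ satisfy [-sonorant], [-dorsal].

dʒ, d, s, ð, ʒ, ts, b, z, v, ʃ, θ, t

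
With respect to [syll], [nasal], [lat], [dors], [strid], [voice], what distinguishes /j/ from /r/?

The two segments share [-syllabic], [-nasal], [-lateral], [-strident], [+voice]. The only feature from the list on which they differ: /j/ is [+dorsal] while /r/ is [-dorsal].

[dorsal]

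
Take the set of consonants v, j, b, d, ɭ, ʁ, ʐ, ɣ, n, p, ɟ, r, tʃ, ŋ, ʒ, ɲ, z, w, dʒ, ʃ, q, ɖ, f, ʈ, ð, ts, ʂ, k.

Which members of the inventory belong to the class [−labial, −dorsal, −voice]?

First, the [−labial] segments are /j, d, ɭ, ʁ, ʐ, ɣ, n, ɟ, r, tʃ, ŋ, ʒ, ɲ, z, dʒ, ʃ, q, ɖ, ʈ, ð, ts, ʂ, k/.
Within that set, [−dorsal] gives /d, ɭ, ʐ, n, r, tʃ, ʒ, z, dʒ, ʃ, ɖ, ʈ, ð, ts, ʂ/.
Within that set, [−voice] leaves /tʃ, ʃ, ʈ, ts, ʂ/.

tʃ, ʃ, ʈ, ts, ʂ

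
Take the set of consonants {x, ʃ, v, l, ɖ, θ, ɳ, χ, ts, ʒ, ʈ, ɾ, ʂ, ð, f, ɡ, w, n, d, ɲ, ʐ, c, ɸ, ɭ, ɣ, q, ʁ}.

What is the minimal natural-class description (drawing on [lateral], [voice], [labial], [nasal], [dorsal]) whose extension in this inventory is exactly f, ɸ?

[-voice, +labial]

The class [-voice], [+labial] has exactly /f, ɸ/ as its extension in this inventory. No smaller conjunction from the listed features achieves this: [+labial] alone would also admit /v, w/; [-voice] alone would also admit /x, ʃ, θ, χ, …/; and checking the remaining single features turns up none with this extension.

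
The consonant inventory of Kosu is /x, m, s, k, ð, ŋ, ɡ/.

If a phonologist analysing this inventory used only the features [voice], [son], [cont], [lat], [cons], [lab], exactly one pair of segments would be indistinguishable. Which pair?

s, x

/s/ (voiceless alveolar fricative) and /x/ (voiceless velar fricative) are both [−voice], [−sonorant], [+continuant], [−lateral], [+consonantal], [−labial], so none of the listed features separates them. (They do differ in [strident], [coronal] and [dorsal], which are not among the given features.) Every other pair in the inventory differs on at least one listed feature.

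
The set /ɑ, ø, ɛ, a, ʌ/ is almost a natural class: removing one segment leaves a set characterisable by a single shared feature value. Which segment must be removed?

/ɛ, a, ʌ, ɑ/ are all [−round], but /ø/ (mid front rounded tense vowel) is [+round]. No other single segment can be removed to leave a set sharing one feature value that the removed segment lacks, so /ø/ is the odd one out.

ø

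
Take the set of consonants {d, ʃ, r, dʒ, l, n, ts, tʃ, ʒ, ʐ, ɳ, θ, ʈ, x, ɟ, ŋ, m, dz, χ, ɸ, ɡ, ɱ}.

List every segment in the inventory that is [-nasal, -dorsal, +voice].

Checking each segment against [-nasal], [-dorsal], [+voice]: /d/ (voiced alveolar stop), /r/ (alveolar trill), /dʒ/ (voiced postalveolar affricate), /l/ (alveolar lateral approximant), /ʒ/ (voiced postalveolar fricative), /ʐ/ (voiced retroflex fricative), among others, satisfy every feature; every other segment in the inventory fails at least one.

d, r, dʒ, l, ʒ, ʐ, dz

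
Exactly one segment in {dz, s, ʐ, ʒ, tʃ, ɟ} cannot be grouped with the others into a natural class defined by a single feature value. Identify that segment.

ɟ

[strident] (equivalently [dorsal]) groups all but one: /tʃ, ʒ, s, dz, ʐ/ share [+strident] while /ɟ/ (voiced palatal stop) alone is [−strident]. Removing any other segment would not leave a single-feature class that excludes it.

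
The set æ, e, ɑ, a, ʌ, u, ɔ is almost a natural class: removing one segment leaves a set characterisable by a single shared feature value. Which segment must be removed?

u

[high] groups all but one: /æ, ɑ, ɔ, ʌ, e, a/ share [−high] while /u/ (high back rounded tense vowel) alone is [+high]. Removing any other segment would not leave a single-feature class that excludes it.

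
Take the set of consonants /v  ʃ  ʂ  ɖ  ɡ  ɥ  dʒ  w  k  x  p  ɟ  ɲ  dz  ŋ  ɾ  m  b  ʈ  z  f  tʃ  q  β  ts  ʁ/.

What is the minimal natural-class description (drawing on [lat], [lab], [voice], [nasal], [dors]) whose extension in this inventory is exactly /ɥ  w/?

Every target segment is [+labial], [+dorsal]; each remaining inventory member fails at least one of these. Each conjunct is needed — [+dorsal] alone would also admit /ɡ, k, x, ɟ, …/; [+labial] alone would also admit /v, p, m, b, …/ — and no other single listed feature has exactly this extension, so two is the minimum.

[+lab, +dors]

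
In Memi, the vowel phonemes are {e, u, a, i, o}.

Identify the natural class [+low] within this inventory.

The feature [low] marks segments produced with the tongue body lowered. In this inventory /a/ has that property, so it is [+low]; /e, u, i, o/ are [−low].

a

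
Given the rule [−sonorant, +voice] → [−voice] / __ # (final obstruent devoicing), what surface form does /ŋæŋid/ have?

[ŋæŋit]

/d/ satisfies [−sonorant, +voice] and sits in __ #. The [−voice] counterpart of the voiced alveolar stop is /t/. Other segments in /ŋæŋid/ either fail the structural description or are not in the environment, so the surface form is [ŋæŋit].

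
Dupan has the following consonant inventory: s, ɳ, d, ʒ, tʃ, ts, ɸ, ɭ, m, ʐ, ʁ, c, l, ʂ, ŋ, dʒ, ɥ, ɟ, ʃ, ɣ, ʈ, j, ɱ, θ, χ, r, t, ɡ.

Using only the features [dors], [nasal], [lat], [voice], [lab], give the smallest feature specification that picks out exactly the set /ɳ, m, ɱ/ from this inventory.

The class [+nasal], [-dorsal] has exactly /ɳ, m, ɱ/ as its extension in this inventory. No smaller conjunction from the listed features achieves this: [-dorsal] alone would also admit /s, d, ʒ, tʃ, …/; [+nasal] alone would also admit /ŋ/; and checking the remaining single features turns up none with this extension.

[+nasal, -dors]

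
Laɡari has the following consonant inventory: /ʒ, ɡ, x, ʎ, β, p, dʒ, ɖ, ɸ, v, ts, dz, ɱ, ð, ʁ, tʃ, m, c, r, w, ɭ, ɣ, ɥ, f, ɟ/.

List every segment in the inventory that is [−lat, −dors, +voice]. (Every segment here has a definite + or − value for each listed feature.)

Eliminate segments failing any feature: /ɡ, x, ʁ, c, w, ɣ, ɥ, ɟ/ are [+dorsal]; /ʎ, ɭ/ are [+lateral]; /p, ɸ, ts, tʃ, f/ are [−voice]. The remaining /ʒ, β, dʒ, ɖ, v, dz, ɱ, ð, m, r/ satisfy [−lateral], [−dorsal], [+voice].

ʒ, β, dʒ, ɖ, v, dz, ɱ, ð, m, r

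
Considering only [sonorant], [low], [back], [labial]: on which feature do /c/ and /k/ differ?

[back]

/c/ is the voiceless palatal stop and /k/ is the voiceless velar stop. Both are [-sonorant], [-low], [-labial]. /c/ is [-back] while /k/ is [+back], so the distinguishing feature is [back].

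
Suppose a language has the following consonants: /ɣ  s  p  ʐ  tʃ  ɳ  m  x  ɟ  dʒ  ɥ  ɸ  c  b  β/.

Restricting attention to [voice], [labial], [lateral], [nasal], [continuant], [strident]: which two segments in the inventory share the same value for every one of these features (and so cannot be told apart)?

β, ɥ

/β/ (voiced bilabial fricative) and /ɥ/ (labial-palatal glide) are both [+voice], [+labial], [−lateral], [−nasal], [+continuant], [−strident], so none of the listed features separates them. (They do differ in [sonorant], [round] and [dorsal], which are not among the given features.) Every other pair in the inventory differs on at least one listed feature.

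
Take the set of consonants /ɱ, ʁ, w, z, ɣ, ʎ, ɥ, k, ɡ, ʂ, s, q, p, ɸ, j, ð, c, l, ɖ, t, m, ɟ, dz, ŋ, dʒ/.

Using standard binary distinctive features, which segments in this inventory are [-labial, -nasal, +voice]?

Checking each segment against [-labial], [-nasal], [+voice]: /ʁ/ (voiced uvular fricative), /z/ (voiced alveolar fricative), /ɣ/ (voiced velar fricative), /ʎ/ (palatal lateral approximant), /ɡ/ (voiced velar stop), /j/ (palatal glide), among others, satisfy every feature; every other segment in the inventory fails at least one.

ʁ, z, ɣ, ʎ, ɡ, j, ð, l, ɖ, ɟ, dz, dʒ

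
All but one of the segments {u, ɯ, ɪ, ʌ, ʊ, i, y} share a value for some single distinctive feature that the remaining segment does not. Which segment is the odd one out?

[high] groups all but one: /ɪ, u, ɯ, y, i, ʊ/ share [+high] while /ʌ/ (mid back unrounded lax vowel) alone is [−high]. Removing any other segment would not leave a single-feature class that excludes it.

ʌ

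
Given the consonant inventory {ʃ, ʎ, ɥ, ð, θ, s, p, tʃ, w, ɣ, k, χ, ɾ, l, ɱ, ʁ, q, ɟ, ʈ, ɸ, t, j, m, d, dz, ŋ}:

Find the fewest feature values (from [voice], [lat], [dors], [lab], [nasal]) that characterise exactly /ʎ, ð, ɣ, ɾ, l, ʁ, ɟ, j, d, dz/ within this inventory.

The class [+voice], [−nasal], [−labial] has exactly /ʎ, ð, ɣ, ɾ, l, ʁ, ɟ, j, d, dz/ as its extension in this inventory. No smaller conjunction from the listed features achieves this: [−nasal, −labial] alone would also admit /ʃ, θ, s, tʃ, …/; [+voice, −labial] alone would also admit /ŋ/; [+voice, −nasal] alone would also admit /ɥ, w/; and checking the remaining two-feature bundles turns up none with this extension.

[+voice, −nasal, −lab]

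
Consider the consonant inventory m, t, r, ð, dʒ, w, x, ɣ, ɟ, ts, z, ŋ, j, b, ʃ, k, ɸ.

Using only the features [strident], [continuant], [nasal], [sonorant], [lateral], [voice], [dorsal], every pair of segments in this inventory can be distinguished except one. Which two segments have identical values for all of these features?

On the given features, /w/ and /j/ have an identical profile: [-strident], [+continuant], [-nasal], [+sonorant], [-lateral], [+voice], [+dorsal]. No other two segments in the inventory coincide on all 7 features. (They do differ in [labial], [round] and [back], which are not among the given features.)

w, j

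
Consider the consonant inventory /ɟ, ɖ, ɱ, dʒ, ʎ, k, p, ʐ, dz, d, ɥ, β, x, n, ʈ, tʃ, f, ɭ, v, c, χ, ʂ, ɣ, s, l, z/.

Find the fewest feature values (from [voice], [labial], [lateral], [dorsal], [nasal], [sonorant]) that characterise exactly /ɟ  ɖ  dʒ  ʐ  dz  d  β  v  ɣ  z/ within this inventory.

/ɟ, ɖ, dʒ, ʐ, dz, d, β, v, ɣ, z/ are all [-sonorant], [+voice], and no other segment in the inventory matches both values. Dropping any one of them over-generates: [+voice] alone would also admit /ɱ, ʎ, ɥ, n, …/; [-sonorant] alone would also admit /k, p, x, ʈ, …/. No other single listed feature picks out exactly this set either, so fewer than two features will not do.

[-sonorant, +voice]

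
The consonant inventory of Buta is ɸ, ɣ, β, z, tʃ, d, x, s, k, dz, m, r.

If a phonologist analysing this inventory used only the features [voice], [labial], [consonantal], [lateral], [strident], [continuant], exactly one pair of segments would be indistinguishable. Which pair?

Both /r/ and /ɣ/ are [+voice], [-labial], [+consonantal], [-lateral], [-strident], [+continuant]. Since the list omits [sonorant], [coronal] and [dorsal] — which do distinguish the alveolar trill from the voiced velar fricative — this pair collapses; all other pairs remain distinct.

r, ɣ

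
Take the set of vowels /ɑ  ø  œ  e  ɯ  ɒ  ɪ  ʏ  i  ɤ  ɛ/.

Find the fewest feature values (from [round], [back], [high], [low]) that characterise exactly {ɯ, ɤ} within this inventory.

[−low, +back]

/ɯ, ɤ/ are all [−low], [+back], and no other segment in the inventory matches both values. Dropping any one of them over-generates: [+back] alone would also admit /ɑ, ɒ/; [−low] alone would also admit /ø, œ, e, ɪ, …/. No other single listed feature picks out exactly this set either, so fewer than two features will not do.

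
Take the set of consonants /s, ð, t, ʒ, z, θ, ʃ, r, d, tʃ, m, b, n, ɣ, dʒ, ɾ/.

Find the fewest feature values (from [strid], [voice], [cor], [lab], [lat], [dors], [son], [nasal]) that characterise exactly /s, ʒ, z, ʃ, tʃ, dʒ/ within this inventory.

/s, ʒ, z, ʃ, tʃ, dʒ/ are exactly the [+strident] segments in the inventory, so a single feature suffices.

[+strid]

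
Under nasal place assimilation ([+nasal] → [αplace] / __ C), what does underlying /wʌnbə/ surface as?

[wʌmbə]

The only nasal preceding a consonant is /n/ before /b/. /b/ is [+labial], so /n/ → /m/, giving [wʌmbə].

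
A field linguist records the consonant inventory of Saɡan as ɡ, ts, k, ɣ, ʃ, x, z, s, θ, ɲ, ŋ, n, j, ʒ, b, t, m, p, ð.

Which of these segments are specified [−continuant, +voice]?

Eliminate segments failing any feature: /ts, k, t, p/ are [−voice]; /ɣ, ʃ, x, z, s, θ, j, ʒ, ð/ are [+continuant]. The remaining /ɡ, ɲ, ŋ, n, b, m/ satisfy [−continuant], [+voice].

ɡ, ɲ, ŋ, n, b, m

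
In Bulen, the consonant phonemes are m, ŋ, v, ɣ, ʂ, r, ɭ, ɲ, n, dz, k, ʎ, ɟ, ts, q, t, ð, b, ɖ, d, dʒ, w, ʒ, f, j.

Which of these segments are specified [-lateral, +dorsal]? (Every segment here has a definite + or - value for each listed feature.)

ŋ, ɣ, ɲ, k, ɟ, q, w, j

The [-lateral] segments are /m, ŋ, v, ɣ, ʂ, r, ɲ, n, dz, k, ɟ, ts, q, t, ð, b, ɖ, d, dʒ, w, ʒ, f, j/.
Intersecting with [+dorsal] leaves /ŋ, ɣ, ɲ, k, ɟ, q, w, j/.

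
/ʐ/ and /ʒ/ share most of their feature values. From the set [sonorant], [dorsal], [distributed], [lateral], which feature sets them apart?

The two segments share [−sonorant], [−dorsal], [−lateral]. The only feature from the list on which they differ: /ʐ/ is [−distributed] while /ʒ/ is [+distributed].

[distributed]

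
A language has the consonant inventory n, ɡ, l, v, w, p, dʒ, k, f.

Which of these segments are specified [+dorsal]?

ɡ, w, k

The feature [dorsal] marks segments articulated with the tongue body. In this inventory /ɡ, w, k/ have that property, so they are [+dorsal]; /n, l, v, p, dʒ, f/ are [-dorsal].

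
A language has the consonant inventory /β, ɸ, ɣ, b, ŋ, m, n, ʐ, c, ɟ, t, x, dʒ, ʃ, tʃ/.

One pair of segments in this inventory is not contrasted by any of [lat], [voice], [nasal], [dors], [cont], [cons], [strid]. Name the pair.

/m/ (bilabial nasal) and /n/ (alveolar nasal) are both [−lateral], [+voice], [+nasal], [−dorsal], [−continuant], [+consonantal], [−strident], so none of the listed features separates them. (They do differ in [labial] and [coronal], which are not among the given features.) Every other pair in the inventory differs on at least one listed feature.

m, n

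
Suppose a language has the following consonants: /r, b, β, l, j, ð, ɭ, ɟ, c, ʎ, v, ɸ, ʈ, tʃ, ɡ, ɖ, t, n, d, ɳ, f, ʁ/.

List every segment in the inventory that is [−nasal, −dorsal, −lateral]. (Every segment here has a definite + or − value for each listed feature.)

r, b, β, ð, v, ɸ, ʈ, tʃ, ɖ, t, d, f

Eliminate segments failing any feature: /l, ɭ/ are [+lateral]; /j, ɟ, c, ʎ, ɡ, ʁ/ are [+dorsal]; /n, ɳ/ are [+nasal]. The remaining /r, b, β, ð, v, ɸ, ʈ, tʃ, ɖ, t, d, f/ satisfy [−nasal], [−dorsal], [−lateral].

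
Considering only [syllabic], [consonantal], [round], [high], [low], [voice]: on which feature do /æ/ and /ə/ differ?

[low]

The two segments share [+syllabic], [-consonantal], [-round], [-high], [+voice]. The only feature from the list on which they differ: /æ/ is [+low] while /ə/ is [-low].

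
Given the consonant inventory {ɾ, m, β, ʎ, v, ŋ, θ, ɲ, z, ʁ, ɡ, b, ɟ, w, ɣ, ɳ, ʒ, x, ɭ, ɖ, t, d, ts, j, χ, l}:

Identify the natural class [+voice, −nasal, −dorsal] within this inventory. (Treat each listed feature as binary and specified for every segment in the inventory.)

ɾ, β, v, z, b, ʒ, ɭ, ɖ, d, l

Checking each segment against [+voice], [−nasal], [−dorsal]: /ɾ/ (alveolar tap), /β/ (voiced bilabial fricative), /v/ (voiced labiodental fricative), /z/ (voiced alveolar fricative), /b/ (voiced bilabial stop), /ʒ/ (voiced postalveolar fricative), among others, satisfy every feature; every other segment in the inventory fails at least one.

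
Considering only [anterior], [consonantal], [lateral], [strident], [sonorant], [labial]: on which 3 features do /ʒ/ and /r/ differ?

[sonorant], [strident], [anterior]

The two segments share [+consonantal], [-lateral], [-labial]. The only features from the list on which they differ: /ʒ/ is [-sonorant] while /r/ is [+sonorant]; /ʒ/ is [+strident] while /r/ is [-strident]; /ʒ/ is [-anterior] while /r/ is [+anterior].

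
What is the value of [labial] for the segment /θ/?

[−labial]

As the voiceless dental fricative, /θ/ is [−labial].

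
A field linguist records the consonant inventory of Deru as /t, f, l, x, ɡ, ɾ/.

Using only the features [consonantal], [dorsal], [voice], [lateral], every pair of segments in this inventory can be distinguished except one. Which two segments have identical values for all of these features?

On the given features, /t/ and /f/ have an identical profile: [+consonantal], [−dorsal], [−voice], [−lateral]. No other two segments in the inventory coincide on all 4 features. (They do differ in [continuant], [labial] and [coronal], which are not among the given features.)

t, f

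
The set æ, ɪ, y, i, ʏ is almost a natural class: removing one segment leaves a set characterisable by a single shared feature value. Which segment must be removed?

æ

/i, ʏ, ɪ, y/ are all [+high], but /æ/ (low front unrounded vowel) is [-high]. No other single segment can be removed to leave a set sharing one feature value that the removed segment lacks, so /æ/ is the odd one out.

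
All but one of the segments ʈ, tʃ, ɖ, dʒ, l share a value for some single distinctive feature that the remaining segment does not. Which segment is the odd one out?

The remaining segments after removing /l/ share [-anterior]; /l/ (alveolar lateral approximant) is [+anterior]. For every other candidate removal, the leftover set fails to share any single feature value that the removed segment lacks.

l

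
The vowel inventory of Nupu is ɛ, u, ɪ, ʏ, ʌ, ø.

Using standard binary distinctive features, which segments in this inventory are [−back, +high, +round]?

Checking each segment against [−back], [+high], [+round]: /ʏ/ (high front rounded lax vowel) satisfies every feature; every other segment in the inventory fails at least one.

ʏ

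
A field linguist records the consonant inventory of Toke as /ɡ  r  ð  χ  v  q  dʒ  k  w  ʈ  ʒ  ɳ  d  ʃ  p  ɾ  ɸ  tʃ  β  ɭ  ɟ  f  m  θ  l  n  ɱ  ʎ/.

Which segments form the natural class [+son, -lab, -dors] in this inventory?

r, ɳ, ɾ, ɭ, l, n

Eliminate segments failing any feature: /ɡ, ð, χ, v, q, dʒ, k, ʈ, ʒ, d, ʃ, p, ɸ, tʃ, β, ɟ, f, θ/ are [-sonorant]; /w, m, ɱ/ are [+labial]; /ʎ/ is [+dorsal]. The remaining /r, ɳ, ɾ, ɭ, l, n/ satisfy [+sonorant], [-labial], [-dorsal].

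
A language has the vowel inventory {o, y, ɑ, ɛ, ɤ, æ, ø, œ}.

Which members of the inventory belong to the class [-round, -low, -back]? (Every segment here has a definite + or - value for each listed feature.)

Checking each segment against [-round], [-low], [-back]: /ɛ/ (mid front unrounded lax vowel) satisfies every feature; every other segment in the inventory fails at least one.

ɛ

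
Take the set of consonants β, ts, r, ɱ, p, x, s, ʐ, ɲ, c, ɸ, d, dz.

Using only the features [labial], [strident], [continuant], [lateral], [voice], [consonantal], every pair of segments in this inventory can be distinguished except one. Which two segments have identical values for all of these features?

d, ɲ

/d/ (voiced alveolar stop) and /ɲ/ (palatal nasal) are both [-labial], [-strident], [-continuant], [-lateral], [+voice], [+consonantal], so none of the listed features separates them. (They do differ in [sonorant], [nasal] and [dorsal], which are not among the given features.) Every other pair in the inventory differs on at least one listed feature.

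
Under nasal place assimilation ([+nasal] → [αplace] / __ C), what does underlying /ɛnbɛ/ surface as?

/n/ sits before the [+labial] consonant /b/, so it takes on [+labial] and surfaces as /m/. The rest of the form is unaffected: [ɛmbɛ].

[ɛmbɛ]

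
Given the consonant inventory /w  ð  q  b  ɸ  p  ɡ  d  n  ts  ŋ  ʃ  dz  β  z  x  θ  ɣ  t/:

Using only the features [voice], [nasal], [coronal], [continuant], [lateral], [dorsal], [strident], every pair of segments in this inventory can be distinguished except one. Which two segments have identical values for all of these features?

Both /ɣ/ and /w/ are [+voice], [-nasal], [-coronal], [+continuant], [-lateral], [+dorsal], [-strident]. Since the list omits [sonorant], [labial] and [round] — which do distinguish the voiced velar fricative from the labial-velar glide — this pair collapses; all other pairs remain distinct.

ɣ, w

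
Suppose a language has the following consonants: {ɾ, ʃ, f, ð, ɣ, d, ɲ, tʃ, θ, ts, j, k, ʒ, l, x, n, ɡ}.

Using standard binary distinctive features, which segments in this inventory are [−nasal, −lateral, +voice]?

ɾ, ð, ɣ, d, j, ʒ, ɡ

The [−nasal] segments are /ɾ, ʃ, f, ð, ɣ, d, tʃ, θ, ts, j, k, ʒ, l, x, ɡ/.
Of those, [−lateral] gives /ɾ, ʃ, f, ð, ɣ, d, tʃ, θ, ts, j, k, ʒ, x, ɡ/.
Intersecting with [+voice] leaves /ɾ, ð, ɣ, d, j, ʒ, ɡ/.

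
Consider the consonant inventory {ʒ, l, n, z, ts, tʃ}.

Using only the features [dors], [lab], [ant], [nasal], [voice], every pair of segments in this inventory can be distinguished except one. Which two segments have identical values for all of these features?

l, z

On the given features, /l/ and /z/ have an identical profile: [−dorsal], [−labial], [+anterior], [−nasal], [+voice]. No other two segments in the inventory coincide on all 5 features. (They do differ in [sonorant], [lateral] and [strident], which are not among the given features.)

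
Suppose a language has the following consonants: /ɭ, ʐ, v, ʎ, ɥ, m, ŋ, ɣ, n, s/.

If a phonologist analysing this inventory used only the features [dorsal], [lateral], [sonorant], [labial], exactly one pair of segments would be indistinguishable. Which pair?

s, ʐ

/s/ (voiceless alveolar fricative) and /ʐ/ (voiced retroflex fricative) are both [−dorsal], [−lateral], [−sonorant], [−labial], so none of the listed features separates them. (They do differ in [voice] and [anterior], which are not among the given features.) Every other pair in the inventory differs on at least one listed feature.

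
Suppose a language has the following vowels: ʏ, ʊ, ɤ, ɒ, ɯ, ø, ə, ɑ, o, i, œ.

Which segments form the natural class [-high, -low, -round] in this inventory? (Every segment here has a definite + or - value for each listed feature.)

ɤ, ə

Checking each segment against [-high], [-low], [-round]: /ɤ/ (mid back unrounded tense vowel), /ə/ (mid central vowel (schwa)) satisfy every feature; every other segment in the inventory fails at least one.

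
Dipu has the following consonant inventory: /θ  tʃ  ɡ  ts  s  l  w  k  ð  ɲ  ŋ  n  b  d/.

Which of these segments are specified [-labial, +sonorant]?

l, ɲ, ŋ, n

Eliminate segments failing any feature: /θ, tʃ, ɡ, ts, s, k, ð, d/ are [-sonorant]; /w, b/ are [+labial]. The remaining /l, ɲ, ŋ, n/ satisfy [-labial], [+sonorant].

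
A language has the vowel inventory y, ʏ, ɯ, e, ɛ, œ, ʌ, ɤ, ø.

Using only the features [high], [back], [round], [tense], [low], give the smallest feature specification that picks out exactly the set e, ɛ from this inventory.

[−back, −round]

Every target segment is [−back], [−round]; each remaining inventory member fails at least one of these. Each conjunct is needed — [−round] alone would also admit /ɯ, ʌ, ɤ/; [−back] alone would also admit /y, ʏ, œ, ø/ — and no other single listed feature has exactly this extension, so two is the minimum.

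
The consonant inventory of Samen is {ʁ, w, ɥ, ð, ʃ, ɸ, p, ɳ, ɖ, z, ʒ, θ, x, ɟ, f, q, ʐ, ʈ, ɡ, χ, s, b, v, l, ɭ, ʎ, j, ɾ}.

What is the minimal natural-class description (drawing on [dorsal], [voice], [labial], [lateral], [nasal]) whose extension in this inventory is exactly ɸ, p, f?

/ɸ, p, f/ are all [−voice], [+labial], and no other segment in the inventory matches both values. Dropping any one of them over-generates: [+labial] alone would also admit /w, ɥ, b, v/; [−voice] alone would also admit /ʃ, θ, x, q, …/. No other single listed feature picks out exactly this set either, so fewer than two features will not do.

[−voice, +labial]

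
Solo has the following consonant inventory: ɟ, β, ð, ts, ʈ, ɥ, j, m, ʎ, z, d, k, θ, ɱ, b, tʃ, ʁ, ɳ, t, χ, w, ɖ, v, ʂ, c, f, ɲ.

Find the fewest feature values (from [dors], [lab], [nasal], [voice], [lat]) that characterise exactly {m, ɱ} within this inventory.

[+nasal, +lab]

Every target segment is [+nasal], [+labial]; each remaining inventory member fails at least one of these. Each conjunct is needed — [+labial] alone would also admit /β, ɥ, b, w, …/; [+nasal] alone would also admit /ɳ, ɲ/ — and no other single listed feature has exactly this extension, so two is the minimum.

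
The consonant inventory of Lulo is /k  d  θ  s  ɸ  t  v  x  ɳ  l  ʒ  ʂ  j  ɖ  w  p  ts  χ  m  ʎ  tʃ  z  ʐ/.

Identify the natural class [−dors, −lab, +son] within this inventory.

Checking each segment against [−dorsal], [−labial], [+sonorant]: /ɳ/ (retroflex nasal), /l/ (alveolar lateral approximant) satisfy every feature; every other segment in the inventory fails at least one.

ɳ, l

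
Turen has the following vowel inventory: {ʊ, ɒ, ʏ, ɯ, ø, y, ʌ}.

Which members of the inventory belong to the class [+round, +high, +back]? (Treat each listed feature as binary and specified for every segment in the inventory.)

ʊ

Among the inventory, the [+round] segments are /ʊ, ɒ, ʏ, ø, y/.
Among these, [+high] gives /ʊ, ʏ, y/.
Among these, [+back] leaves /ʊ/.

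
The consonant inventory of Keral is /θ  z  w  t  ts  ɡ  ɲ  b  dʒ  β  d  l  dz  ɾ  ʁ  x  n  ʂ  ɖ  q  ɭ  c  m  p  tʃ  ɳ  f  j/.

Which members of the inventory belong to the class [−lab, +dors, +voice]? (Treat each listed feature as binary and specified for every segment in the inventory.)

Among the inventory, the [−labial] segments are /θ, z, t, ts, ɡ, ɲ, dʒ, d, l, dz, ɾ, ʁ, x, n, ʂ, ɖ, q, ɭ, c, tʃ, ɳ, j/.
Then [+dorsal] gives /ɡ, ɲ, ʁ, x, q, c, j/.
Of those, [+voice] leaves /ɡ, ɲ, ʁ, j/.

ɡ, ɲ, ʁ, j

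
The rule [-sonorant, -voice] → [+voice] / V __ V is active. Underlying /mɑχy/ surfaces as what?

/χ/ satisfies [-sonorant, -voice] and sits in V __ V. The [+voice] counterpart of the voiceless uvular fricative is /ʁ/. Other segments in /mɑχy/ either fail the structural description or are not in the environment, so the surface form is [mɑʁy].

[mɑʁy]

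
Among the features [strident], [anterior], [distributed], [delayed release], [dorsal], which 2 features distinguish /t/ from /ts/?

[strident], [delayed release]

/t/ is the voiceless alveolar stop and /ts/ is the voiceless alveolar affricate. Both are [+anterior], [−distributed], [−dorsal]. /t/ is [−strident] while /ts/ is [+strident]; /t/ is [−delayed release] while /ts/ is [+delayed release], so the distinguishing features are [strident], [delayed release].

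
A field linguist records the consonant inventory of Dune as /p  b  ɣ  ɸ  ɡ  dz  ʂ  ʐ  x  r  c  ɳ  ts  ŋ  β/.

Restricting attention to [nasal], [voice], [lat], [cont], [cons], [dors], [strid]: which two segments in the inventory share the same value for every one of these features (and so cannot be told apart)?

r, β

Both /r/ and /β/ are [-nasal], [+voice], [-lateral], [+continuant], [+consonantal], [-dorsal], [-strident]. Since the list omits [sonorant], [labial] and [coronal] — which do distinguish the alveolar trill from the voiced bilabial fricative — this pair collapses; all other pairs remain distinct.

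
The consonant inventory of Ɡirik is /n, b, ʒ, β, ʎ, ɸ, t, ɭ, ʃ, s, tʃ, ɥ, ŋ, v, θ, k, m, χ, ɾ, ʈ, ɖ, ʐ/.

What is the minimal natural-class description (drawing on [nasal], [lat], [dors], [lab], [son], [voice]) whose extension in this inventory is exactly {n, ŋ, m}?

/n, ŋ, m/ are exactly the [+nasal] segments in the inventory, so a single feature suffices.

[+nasal]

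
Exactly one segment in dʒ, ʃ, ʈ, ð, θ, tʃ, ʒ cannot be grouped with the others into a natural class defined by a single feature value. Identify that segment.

ʈ

[distributed] groups all but one: /ʃ, ʒ, dʒ, θ, ð, tʃ/ share [+distributed] while /ʈ/ (voiceless retroflex stop) alone is [−distributed]. Removing any other segment would not leave a single-feature class that excludes it.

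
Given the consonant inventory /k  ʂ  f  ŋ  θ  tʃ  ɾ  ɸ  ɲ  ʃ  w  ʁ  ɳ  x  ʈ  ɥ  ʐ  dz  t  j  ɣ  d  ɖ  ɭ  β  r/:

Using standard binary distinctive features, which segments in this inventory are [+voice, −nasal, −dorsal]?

ɾ, ʐ, dz, d, ɖ, ɭ, β, r

Eliminate segments failing any feature: /k, ʂ, f, θ, tʃ, ɸ, ʃ, x, ʈ, t/ are [−voice]; /ŋ, ɲ, ɳ/ are [+nasal]; /w, ʁ, ɥ, j, ɣ/ are [+dorsal]. The remaining /ɾ, ʐ, dz, d, ɖ, ɭ, β, r/ satisfy [+voice], [−nasal], [−dorsal].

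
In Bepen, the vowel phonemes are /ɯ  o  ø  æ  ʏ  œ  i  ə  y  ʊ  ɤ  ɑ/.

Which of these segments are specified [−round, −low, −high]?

ə, ɤ

Checking each segment against [−round], [−low], [−high]: /ə/ (mid central vowel (schwa)), /ɤ/ (mid back unrounded tense vowel) satisfy every feature; every other segment in the inventory fails at least one.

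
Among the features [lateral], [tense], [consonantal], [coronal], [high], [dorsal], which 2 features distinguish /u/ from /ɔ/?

[high], [tense]

/u/ is the high back rounded tense vowel and /ɔ/ is the mid back rounded lax vowel. Both are [-lateral], [-consonantal], [-coronal], [+dorsal]. /u/ is [+high] while /ɔ/ is [-high]; /u/ is [+tense] while /ɔ/ is [-tense], so the distinguishing features are [high], [tense].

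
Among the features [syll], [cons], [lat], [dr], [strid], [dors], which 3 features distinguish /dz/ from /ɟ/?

[strident], [delayed release], [dorsal]

The two segments share [-syllabic], [+consonantal], [-lateral]. The only features from the list on which they differ: /dz/ is [+strident] while /ɟ/ is [-strident]; /dz/ is [+delayed release] while /ɟ/ is [-delayed release]; /dz/ is [-dorsal] while /ɟ/ is [+dorsal].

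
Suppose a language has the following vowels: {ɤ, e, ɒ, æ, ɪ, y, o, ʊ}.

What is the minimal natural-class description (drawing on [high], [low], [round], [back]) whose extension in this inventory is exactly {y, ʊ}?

[+high, +round]

The class [+high], [+round] has exactly /y, ʊ/ as its extension in this inventory. No smaller conjunction from the listed features achieves this: [+round] alone would also admit /ɒ, o/; [+high] alone would also admit /ɪ/; and checking the remaining single features turns up none with this extension.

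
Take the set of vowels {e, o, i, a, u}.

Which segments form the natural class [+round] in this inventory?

o, u

The [+round] segments here are /o, u/; the remaining /e, i, a/ are [−round].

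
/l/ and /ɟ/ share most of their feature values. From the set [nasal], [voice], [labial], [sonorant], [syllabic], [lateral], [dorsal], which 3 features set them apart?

/l/ (alveolar lateral approximant) and /ɟ/ (voiced palatal stop) agree on [-nasal], [+voice], [-labial], [-syllabic]. They differ on [sonorant] (/l/ [+], /ɟ/ [-]), [lateral] (/l/ [+], /ɟ/ [-]), [dorsal] (/l/ [-], /ɟ/ [+]).

[sonorant], [lateral], [dorsal]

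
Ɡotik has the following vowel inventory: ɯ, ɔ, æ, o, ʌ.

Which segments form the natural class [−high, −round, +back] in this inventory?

Eliminate segments failing any feature: /ɯ/ is [+high]; /ɔ, o/ are [+round]; /æ/ is [−back]. The remaining /ʌ/ satisfy [−high], [−round], [+back].

ʌ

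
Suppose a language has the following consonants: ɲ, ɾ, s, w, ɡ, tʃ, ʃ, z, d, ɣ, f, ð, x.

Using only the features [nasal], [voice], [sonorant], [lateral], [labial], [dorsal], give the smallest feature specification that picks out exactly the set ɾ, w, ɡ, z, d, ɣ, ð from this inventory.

The class [+voice], [-nasal] has exactly /ɾ, w, ɡ, z, d, ɣ, ð/ as its extension in this inventory. No smaller conjunction from the listed features achieves this: [-nasal] alone would also admit /s, tʃ, ʃ, f, …/; [+voice] alone would also admit /ɲ/; and checking the remaining single features turns up none with this extension.

[+voice, -nasal]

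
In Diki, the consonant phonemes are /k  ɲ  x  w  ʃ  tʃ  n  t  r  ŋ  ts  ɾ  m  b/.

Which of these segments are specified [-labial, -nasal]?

k, x, ʃ, tʃ, t, r, ts, ɾ

Checking each segment against [-labial], [-nasal]: /k/ (voiceless velar stop), /x/ (voiceless velar fricative), /ʃ/ (voiceless postalveolar fricative), /tʃ/ (voiceless postalveolar affricate), /t/ (voiceless alveolar stop), /r/ (alveolar trill), among others, satisfy every feature; every other segment in the inventory fails at least one.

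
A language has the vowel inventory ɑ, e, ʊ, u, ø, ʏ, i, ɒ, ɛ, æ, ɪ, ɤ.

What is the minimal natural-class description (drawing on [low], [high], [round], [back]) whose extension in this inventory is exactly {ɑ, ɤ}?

Every target segment is [+back], [−round]; each remaining inventory member fails at least one of these. Each conjunct is needed — [−round] alone would also admit /e, i, ɛ, æ, …/; [+back] alone would also admit /ʊ, u, ɒ/ — and no other single listed feature has exactly this extension, so two is the minimum.

[+back, −round]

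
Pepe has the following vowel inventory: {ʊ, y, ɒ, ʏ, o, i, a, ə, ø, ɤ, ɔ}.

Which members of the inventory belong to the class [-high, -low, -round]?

Eliminate segments failing any feature: /ʊ, y, ʏ, i/ are [+high]; /ɒ, a/ are [+low]; /o, ø, ɔ/ are [+round]. The remaining /ə, ɤ/ satisfy [-high], [-low], [-round].

ə, ɤ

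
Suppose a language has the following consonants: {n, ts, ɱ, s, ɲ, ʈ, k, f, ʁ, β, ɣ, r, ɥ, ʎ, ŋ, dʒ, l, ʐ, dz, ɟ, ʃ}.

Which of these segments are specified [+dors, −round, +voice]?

First, the [+dorsal] segments are /ɲ, k, ʁ, ɣ, ɥ, ʎ, ŋ, ɟ/.
Within that set, [−round] gives /ɲ, k, ʁ, ɣ, ʎ, ŋ, ɟ/.
Among these, [+voice] leaves /ɲ, ʁ, ɣ, ʎ, ŋ, ɟ/.

ɲ, ʁ, ɣ, ʎ, ŋ, ɟ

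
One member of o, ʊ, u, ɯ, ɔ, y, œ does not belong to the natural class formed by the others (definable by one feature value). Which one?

[round] groups all but one: /u, y, œ, ɔ, o, ʊ/ share [+round] while /ɯ/ (high back unrounded vowel) alone is [-round]. Removing any other segment would not leave a single-feature class that excludes it.

ɯ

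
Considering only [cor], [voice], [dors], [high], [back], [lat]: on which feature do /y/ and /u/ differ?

The two segments share [−coronal], [+voice], [+dorsal], [+high], [−lateral]. The only feature from the list on which they differ: /y/ is [−back] while /u/ is [+back].

[back]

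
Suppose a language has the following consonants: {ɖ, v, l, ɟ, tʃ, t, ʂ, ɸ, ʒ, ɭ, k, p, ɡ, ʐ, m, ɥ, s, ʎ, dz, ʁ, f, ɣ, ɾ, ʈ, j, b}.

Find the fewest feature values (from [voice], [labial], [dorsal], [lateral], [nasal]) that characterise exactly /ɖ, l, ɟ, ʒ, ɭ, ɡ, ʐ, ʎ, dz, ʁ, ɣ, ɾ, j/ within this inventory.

/ɖ, l, ɟ, ʒ, ɭ, ɡ, ʐ, ʎ, dz, ʁ, ɣ, ɾ, j/ are all [+voice], [−labial], and no other segment in the inventory matches both values. Dropping any one of them over-generates: [−labial] alone would also admit /tʃ, t, ʂ, k, …/; [+voice] alone would also admit /v, m, ɥ, b/. No other single listed feature picks out exactly this set either, so fewer than two features will not do.

[+voice, −labial]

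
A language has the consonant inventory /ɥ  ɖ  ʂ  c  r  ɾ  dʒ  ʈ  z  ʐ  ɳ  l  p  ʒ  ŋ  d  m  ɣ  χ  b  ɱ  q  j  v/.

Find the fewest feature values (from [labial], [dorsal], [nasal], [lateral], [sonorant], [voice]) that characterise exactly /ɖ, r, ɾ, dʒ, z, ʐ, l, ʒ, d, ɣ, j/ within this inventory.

/ɖ, r, ɾ, dʒ, z, ʐ, l, ʒ, d, ɣ, j/ are all [+voice], [−nasal], [−labial], and no other segment in the inventory matches all three values. Dropping any one of them over-generates: [−nasal, −labial] alone would also admit /ʂ, c, ʈ, χ, …/; [+voice, −labial] alone would also admit /ɳ, ŋ/; [+voice, −nasal] alone would also admit /ɥ, b, v/. No other combination of two listed features picks out exactly this set either, so fewer than three features will not do.

[+voice, −nasal, −labial]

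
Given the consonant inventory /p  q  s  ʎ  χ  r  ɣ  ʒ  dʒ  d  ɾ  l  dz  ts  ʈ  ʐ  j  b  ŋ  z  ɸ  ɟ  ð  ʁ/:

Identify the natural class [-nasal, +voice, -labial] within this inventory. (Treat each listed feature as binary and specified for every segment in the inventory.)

Checking each segment against [-nasal], [+voice], [-labial]: /ʎ/ (palatal lateral approximant), /r/ (alveolar trill), /ɣ/ (voiced velar fricative), /ʒ/ (voiced postalveolar fricative), /dʒ/ (voiced postalveolar affricate), /d/ (voiced alveolar stop), among others, satisfy every feature; every other segment in the inventory fails at least one.

ʎ, r, ɣ, ʒ, dʒ, d, ɾ, l, dz, ʐ, j, z, ɟ, ð, ʁ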